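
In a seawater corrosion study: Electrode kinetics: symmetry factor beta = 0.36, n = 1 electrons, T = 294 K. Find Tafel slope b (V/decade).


Apply the Tafel slope relation: b = 2.303*R*T/(beta*n*F)
Numerator: 2.303 * 8.314 * 294 = 5629.26
Denominator: 0.36 * 1 * 96485 = 34734.6
b = 5629.26 / 34734.6 = 0.162 V/decade

0.162 V/decade


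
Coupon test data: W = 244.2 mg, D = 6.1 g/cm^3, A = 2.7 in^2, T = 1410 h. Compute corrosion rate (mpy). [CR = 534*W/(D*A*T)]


Apply the mpy weight-loss relation: CR = 534 * W / (D * A * T)
Numerator: 534 * 244.2 = 130402.8
Denominator: 6.1 * 2.7 * 1410 = 23222.7
CR = 130402.8 / 23222.7 = 5.61532 mpy

5.61532 mpy


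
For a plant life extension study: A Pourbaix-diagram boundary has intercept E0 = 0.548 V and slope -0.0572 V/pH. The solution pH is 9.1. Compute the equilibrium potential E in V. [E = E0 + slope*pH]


Apply the Pourbaix line equation: E = E0 + slope*pH
E = 0.548 + (-0.0572)*9.1 = 0.548 + (-0.52052) = 0.02748 V
Rounded to 3 decimal places: E = 0.027 V

0.027 V


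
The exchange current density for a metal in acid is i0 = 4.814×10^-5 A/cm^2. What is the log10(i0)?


i0 = 4.814×10^-5 A/cm^2
log10(i0) = -4.317

-4.317


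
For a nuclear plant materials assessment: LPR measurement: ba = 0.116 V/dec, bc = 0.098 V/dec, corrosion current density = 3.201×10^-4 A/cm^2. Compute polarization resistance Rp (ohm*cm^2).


Apply the Stern-Geary equation: Rp = ba*bc / (2.303*icorr*(ba+bc))
ba*bc = 0.116*0.098 = 0.011368
ba+bc = 0.214; 2.303*icorr*(ba+bc) = 2.303*3.201×10^-4*0.214 = 1.5775872×10^-4
Rp = 0.011368 / 1.5775872×10^-4 = 72.06 ohm*cm^2

72.06 ohm*cm^2


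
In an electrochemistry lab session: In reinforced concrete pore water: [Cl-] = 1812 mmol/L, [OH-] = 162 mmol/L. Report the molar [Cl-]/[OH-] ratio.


Threshold parameter = [Cl-] / [OH-] (molar basis; both in mmol/L, so units cancel)
Ratio = 1812 / 162 = 11.19

11.19


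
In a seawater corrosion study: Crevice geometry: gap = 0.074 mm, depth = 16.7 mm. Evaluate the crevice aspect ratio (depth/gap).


Aspect ratio = depth / gap
Ratio = 16.7 / 0.074 = 225.7

225.7


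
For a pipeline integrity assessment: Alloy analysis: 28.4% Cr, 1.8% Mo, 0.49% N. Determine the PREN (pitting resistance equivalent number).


Apply the PREN formula: PREN = Cr + 3.3*Mo + 16*N
PREN = 28.4 + 3.3*1.8 + 16*0.49
PREN = 28.4 + 5.94 + 7.84 = 42.18

42.18


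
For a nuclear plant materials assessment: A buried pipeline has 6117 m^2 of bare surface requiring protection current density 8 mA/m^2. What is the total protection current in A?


I = area * current density, then convert mA → A (÷1000)
I = 6117 * 8 / 1000 = 48.94 A

48.94 A


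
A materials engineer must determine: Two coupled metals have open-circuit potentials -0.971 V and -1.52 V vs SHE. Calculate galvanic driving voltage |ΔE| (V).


Driving voltage is the absolute potential difference.
|ΔE| = |-0.971 − (-1.52)| = 0.549 V

0.549 V


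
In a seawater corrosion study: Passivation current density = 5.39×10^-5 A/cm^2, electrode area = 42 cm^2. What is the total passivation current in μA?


I = i_pass * A, then convert A → μA (×10^6)
I = 5.39×10^-5 * 42 * 10^6 = 2263.8 μA

2263.8 μA


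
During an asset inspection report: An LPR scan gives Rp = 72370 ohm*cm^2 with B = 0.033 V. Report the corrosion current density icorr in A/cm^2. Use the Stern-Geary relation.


Apply the Stern-Geary relation: icorr = B / Rp
icorr = 0.033 / 72370 = 4.56×10^-7 A/cm^2

4.56×10^-7 A/cm^2


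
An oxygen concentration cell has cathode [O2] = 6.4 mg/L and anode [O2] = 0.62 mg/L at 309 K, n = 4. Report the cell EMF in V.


Apply the Nernst concentration-cell relation: E = (RT/nF)*ln(C_cathode/C_anode)
RT/nF = 8.314*309/(4*96485) = 0.00665654 V
ln(6.4/0.62) = 2.33433
E = 0.00665654 * 2.33433 = 0.01554 V

0.01554 V


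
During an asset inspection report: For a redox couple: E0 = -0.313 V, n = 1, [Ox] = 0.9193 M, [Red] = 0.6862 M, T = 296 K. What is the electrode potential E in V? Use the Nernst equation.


Apply the Nernst equation: E = E0 + (RT/nF)*ln([Ox]/[Red])
Step 1: RT/nF = 8.314*296/(1*96485) = 0.02550598 V
Step 2: [Ox]/[Red] = 0.9193/0.6862 = 1.339697
Step 3: ln(1.339697) = 0.292443
Step 4: correction = 0.02550598 * 0.292443 = 0.007 V
E = -0.313 + 0.007 = -0.306 V

-0.306 V


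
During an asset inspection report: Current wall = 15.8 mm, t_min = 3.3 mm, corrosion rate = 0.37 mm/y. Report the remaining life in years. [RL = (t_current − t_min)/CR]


Apply the remaining-life relation: RL = (t_current − t_min) / CR
RL = (15.8 − 3.3) / 0.37 = 12.5 / 0.37 = 33.8 years

33.8 years


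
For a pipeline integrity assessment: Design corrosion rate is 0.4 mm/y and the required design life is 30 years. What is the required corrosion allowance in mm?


Corrosion allowance = CR × design life
CA = 0.4 * 30 = 12.0 mm

12.0 mm


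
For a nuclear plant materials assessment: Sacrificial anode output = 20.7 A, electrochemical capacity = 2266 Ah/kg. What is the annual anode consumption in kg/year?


Annual consumption = current * hours per year / capacity
Rate = 20.7 * 8760 / 2266 = 80.0 kg/year

80.0 kg/year


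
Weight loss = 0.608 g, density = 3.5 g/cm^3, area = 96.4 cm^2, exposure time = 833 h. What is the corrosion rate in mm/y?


Apply the mm/y weight-loss relation: CR = 87600 * W / (D * A * T)
Numerator: 87600 * 0.608 = 53260.8
Denominator: 3.5 * 96.4 * 833 = 281054.2
CR = 53260.8 / 281054.2 = 0.1895 mm/y

0.1895 mm/y


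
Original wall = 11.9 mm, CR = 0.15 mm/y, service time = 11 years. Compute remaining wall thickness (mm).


Remaining wall = original − CR × time
t = 11.9 − 0.15*11 = 11.9 − 1.65 = 10.25 mm

10.25 mm


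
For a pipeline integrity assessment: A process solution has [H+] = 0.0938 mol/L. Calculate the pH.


pH = −log10[H+]
pH = −log10(0.0938) = 1.03

1.03


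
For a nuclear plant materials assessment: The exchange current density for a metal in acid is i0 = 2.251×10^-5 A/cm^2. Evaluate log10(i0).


i0 = 2.251×10^-5 A/cm^2
log10(i0) = -4.648

-4.648


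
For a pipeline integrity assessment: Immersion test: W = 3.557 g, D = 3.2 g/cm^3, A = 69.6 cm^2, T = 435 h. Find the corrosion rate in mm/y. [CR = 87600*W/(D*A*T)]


Apply the mm/y weight-loss relation: CR = 87600 * W / (D * A * T)
Numerator: 87600 * 3.557 = 311593.2
Denominator: 3.2 * 69.6 * 435 = 96883.2
CR = 311593.2 / 96883.2 = 3.21617 mm/y

3.21617 mm/y


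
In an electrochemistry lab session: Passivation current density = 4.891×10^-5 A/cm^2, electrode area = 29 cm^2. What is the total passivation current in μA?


I = i_pass * A, then convert A → μA (×10^6)
I = 4.891×10^-5 * 29 * 10^6 = 1418.39 μA

1418.39 μA


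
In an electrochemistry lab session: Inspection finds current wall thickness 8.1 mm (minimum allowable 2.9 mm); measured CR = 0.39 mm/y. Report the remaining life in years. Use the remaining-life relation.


Apply the remaining-life relation: RL = (t_current − t_min) / CR
RL = (8.1 − 2.9) / 0.39 = 5.2 / 0.39 = 13.3 years

13.3 years


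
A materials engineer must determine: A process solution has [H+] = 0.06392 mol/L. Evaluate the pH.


pH = −log10[H+]
pH = −log10(0.06392) = 1.19

1.19


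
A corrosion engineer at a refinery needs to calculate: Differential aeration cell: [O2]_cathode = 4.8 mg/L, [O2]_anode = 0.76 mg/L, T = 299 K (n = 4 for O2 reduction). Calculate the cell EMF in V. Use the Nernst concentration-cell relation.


Apply the Nernst concentration-cell relation: E = (RT/nF)*ln(C_cathode/C_anode)
RT/nF = 8.314*299/(4*96485) = 0.00644112 V
ln(4.8/0.76) = 1.84305
E = 0.00644112 * 1.84305 = 0.01187 V

0.01187 V


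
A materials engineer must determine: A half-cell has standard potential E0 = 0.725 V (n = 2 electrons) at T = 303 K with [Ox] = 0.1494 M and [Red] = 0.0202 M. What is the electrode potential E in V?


Apply the Nernst equation: E = E0 + (RT/nF)*ln([Ox]/[Red])
Step 1: RT/nF = 8.314*303/(2*96485) = 0.01305458 V
Step 2: [Ox]/[Red] = 0.1494/0.0202 = 7.39604
Step 3: ln(7.39604) = 2.000945
Step 4: correction = 0.01305458 * 2.000945 = 0.0261 V
E = 0.725 + 0.0261 = 0.7511 V

0.7511 V


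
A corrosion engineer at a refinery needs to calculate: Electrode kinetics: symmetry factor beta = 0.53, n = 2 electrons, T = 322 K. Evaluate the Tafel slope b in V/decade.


Apply the Tafel slope relation: b = 2.303*R*T/(beta*n*F)
Numerator: 2.303 * 8.314 * 322 = 6165.38
Denominator: 0.53 * 2 * 96485 = 102274.1
b = 6165.38 / 102274.1 = 0.0603 V/decade

0.0603 V/decade


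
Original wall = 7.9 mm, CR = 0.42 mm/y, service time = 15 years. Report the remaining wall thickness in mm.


Remaining wall = original − CR × time
t = 7.9 − 0.42*15 = 7.9 − 6.3 = 1.6 mm

1.6 mm


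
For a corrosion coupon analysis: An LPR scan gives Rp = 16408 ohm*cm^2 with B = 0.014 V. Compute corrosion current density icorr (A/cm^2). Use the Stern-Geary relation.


Apply the Stern-Geary relation: icorr = B / Rp
icorr = 0.014 / 16408 = 8.532×10^-7 A/cm^2

8.532×10^-7 A/cm^2


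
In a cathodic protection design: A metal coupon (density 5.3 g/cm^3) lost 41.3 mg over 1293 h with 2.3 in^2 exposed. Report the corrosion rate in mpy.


Apply the mpy weight-loss relation: CR = 534 * W / (D * A * T)
Numerator: 534 * 41.3 = 22054.2
Denominator: 5.3 * 2.3 * 1293 = 15761.67
CR = 22054.2 / 15761.67 = 1.39923 mpy

1.39923 mpy


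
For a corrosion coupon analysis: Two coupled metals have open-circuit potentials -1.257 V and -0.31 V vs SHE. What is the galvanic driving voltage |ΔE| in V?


Driving voltage is the absolute potential difference.
|ΔE| = |-1.257 − (-0.31)| = 0.947 V

0.947 V


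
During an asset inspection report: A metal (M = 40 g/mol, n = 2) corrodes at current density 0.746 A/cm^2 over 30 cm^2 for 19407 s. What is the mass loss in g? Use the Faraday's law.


Apply Faraday's law: m = i*A*t*M / (n*F)
Total charge passed Q = i*A*t = 0.746*30*19407 = 434328.66 C
m = Q*M/(n*F) = 434328.66*40/(2*96485) = 90.0303 g

90.0303 g


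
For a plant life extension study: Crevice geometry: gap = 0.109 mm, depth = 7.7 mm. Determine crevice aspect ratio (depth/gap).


Aspect ratio = depth / gap
Ratio = 7.7 / 0.109 = 70.6

70.6


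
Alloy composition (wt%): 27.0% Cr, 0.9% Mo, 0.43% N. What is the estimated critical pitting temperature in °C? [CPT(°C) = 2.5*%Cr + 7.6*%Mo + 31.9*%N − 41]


Apply the ASTM G48 empirical CPT estimate: CPT(°C) = 2.5*%Cr + 7.6*%Mo + 31.9*%N − 41
2.5*27.0 = 67.5; 7.6*0.9 = 6.84; 31.9*0.43 = 13.717
CPT = 67.5 + 6.84 + 13.717 − 41 = 47.057 °C
Rounded to 0.1 °C: CPT ≈ 47.1 °C

47.1 °C


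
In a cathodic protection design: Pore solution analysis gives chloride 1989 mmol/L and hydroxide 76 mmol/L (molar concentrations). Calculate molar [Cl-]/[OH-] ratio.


Threshold parameter = [Cl-] / [OH-] (molar basis; both in mmol/L, so units cancel)
Ratio = 1989 / 76 = 26.17

26.17


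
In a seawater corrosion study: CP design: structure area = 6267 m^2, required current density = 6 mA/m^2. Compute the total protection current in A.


I = area * current density, then convert mA → A (÷1000)
I = 6267 * 6 / 1000 = 37.6 A

37.6 A


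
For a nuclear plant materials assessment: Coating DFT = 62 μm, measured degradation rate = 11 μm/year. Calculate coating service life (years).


Service life = thickness / degradation rate
Life = 62 / 11 = 5.6 years

5.6 years


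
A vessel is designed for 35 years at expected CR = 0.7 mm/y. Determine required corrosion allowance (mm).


Corrosion allowance = CR × design life
CA = 0.7 * 35 = 24.5 mm

24.5 mm


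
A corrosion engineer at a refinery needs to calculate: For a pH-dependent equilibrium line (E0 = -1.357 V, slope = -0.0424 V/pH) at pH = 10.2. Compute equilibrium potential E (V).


Apply the Pourbaix line equation: E = E0 + slope*pH
E = -1.357 + (-0.0424)*10.2 = -1.357 + (-0.43248) = -1.78948 V
Rounded to 4 decimal places: E = -1.7895 V

-1.7895 V


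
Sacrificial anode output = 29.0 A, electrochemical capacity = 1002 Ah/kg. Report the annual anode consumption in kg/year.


Annual consumption = current * hours per year / capacity
Rate = 29.0 * 8760 / 1002 = 253.5 kg/year

253.5 kg/year


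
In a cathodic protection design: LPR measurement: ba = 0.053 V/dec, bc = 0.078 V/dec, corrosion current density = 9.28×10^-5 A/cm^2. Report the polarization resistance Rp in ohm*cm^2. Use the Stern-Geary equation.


Apply the Stern-Geary equation: Rp = ba*bc / (2.303*icorr*(ba+bc))
ba*bc = 0.053*0.078 = 0.004134
ba+bc = 0.131; 2.303*icorr*(ba+bc) = 2.303*9.28×10^-5*0.131 = 2.799711×10^-5
Rp = 0.004134 / 2.799711×10^-5 = 147.7 ohm*cm^2

147.7 ohm*cm^2


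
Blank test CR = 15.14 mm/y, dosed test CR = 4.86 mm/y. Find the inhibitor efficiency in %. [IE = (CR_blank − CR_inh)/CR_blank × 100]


Apply the inhibitor-efficiency definition: IE = (CR_blank − CR_inh)/CR_blank × 100
IE = (15.14 − 4.86) / 15.14 × 100
IE = 10.28 / 15.14 × 100 = 67.9 %

67.9 %


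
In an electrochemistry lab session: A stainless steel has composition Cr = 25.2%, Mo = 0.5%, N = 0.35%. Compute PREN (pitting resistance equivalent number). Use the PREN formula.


Apply the PREN formula: PREN = Cr + 3.3*Mo + 16*N
PREN = 25.2 + 3.3*0.5 + 16*0.35
PREN = 25.2 + 1.65 + 5.6 = 32.45

32.45


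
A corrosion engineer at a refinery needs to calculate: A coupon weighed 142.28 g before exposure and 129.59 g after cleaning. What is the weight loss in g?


Weight loss = initial − final
WL = 142.28 − 129.59 = 12.69 g

12.69 g


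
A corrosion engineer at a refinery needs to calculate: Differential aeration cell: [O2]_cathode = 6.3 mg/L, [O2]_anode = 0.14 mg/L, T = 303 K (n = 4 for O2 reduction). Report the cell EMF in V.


Apply the Nernst concentration-cell relation: E = (RT/nF)*ln(C_cathode/C_anode)
RT/nF = 8.314*303/(4*96485) = 0.00652729 V
ln(6.3/0.14) = 3.80666
E = 0.00652729 * 3.80666 = 0.02485 V

0.02485 V


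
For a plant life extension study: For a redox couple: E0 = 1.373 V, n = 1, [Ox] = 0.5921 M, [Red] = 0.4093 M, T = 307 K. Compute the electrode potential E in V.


Apply the Nernst equation: E = E0 + (RT/nF)*ln([Ox]/[Red])
Step 1: RT/nF = 8.314*307/(1*96485) = 0.02645383 V
Step 2: [Ox]/[Red] = 0.5921/0.4093 = 1.446616
Step 3: ln(1.446616) = 0.369227
Step 4: correction = 0.02645383 * 0.369227 = 0.01 V
E = 1.373 + 0.01 = 1.383 V

1.383 V


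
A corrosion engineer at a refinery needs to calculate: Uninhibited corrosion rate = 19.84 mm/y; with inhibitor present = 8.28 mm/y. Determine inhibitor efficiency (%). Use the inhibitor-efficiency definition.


Apply the inhibitor-efficiency definition: IE = (CR_blank − CR_inh)/CR_blank × 100
IE = (19.84 − 8.28) / 19.84 × 100
IE = 11.56 / 19.84 × 100 = 58.3 %

58.3 %


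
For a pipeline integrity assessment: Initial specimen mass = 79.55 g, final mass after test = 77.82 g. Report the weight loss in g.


Weight loss = initial − final
WL = 79.55 − 77.82 = 1.73 g

1.73 g


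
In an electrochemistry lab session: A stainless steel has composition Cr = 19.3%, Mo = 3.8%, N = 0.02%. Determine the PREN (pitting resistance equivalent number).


Apply the PREN formula: PREN = Cr + 3.3*Mo + 16*N
PREN = 19.3 + 3.3*3.8 + 16*0.02
PREN = 19.3 + 12.54 + 0.32 = 32.16

32.16


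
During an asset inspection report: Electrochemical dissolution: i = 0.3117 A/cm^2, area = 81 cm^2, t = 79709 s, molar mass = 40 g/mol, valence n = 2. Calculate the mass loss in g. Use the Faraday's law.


Apply Faraday's law: m = i*A*t*M / (n*F)
Total charge passed Q = i*A*t = 0.3117*81*79709 = 2012468.9193 C
m = Q*M/(n*F) = 2012468.9193*40/(2*96485) = 417.1568 g

417.1568 g


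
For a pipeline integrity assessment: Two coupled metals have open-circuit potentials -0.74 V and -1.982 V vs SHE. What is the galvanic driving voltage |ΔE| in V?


Driving voltage is the absolute potential difference.
|ΔE| = |-0.74 − (-1.982)| = 1.242 V

1.242 V


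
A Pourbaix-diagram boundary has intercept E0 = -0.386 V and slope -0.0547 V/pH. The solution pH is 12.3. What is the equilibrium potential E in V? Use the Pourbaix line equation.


Apply the Pourbaix line equation: E = E0 + slope*pH
E = -0.386 + (-0.0547)*12.3 = -0.386 + (-0.67281) = -1.05881 V
Rounded to 3 decimal places: E = -1.059 V

-1.059 V


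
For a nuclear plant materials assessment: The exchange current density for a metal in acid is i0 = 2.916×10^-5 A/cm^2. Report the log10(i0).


i0 = 2.916×10^-5 A/cm^2
log10(i0) = -4.535

-4.535


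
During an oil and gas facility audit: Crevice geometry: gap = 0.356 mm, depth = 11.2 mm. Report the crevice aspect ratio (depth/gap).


Aspect ratio = depth / gap
Ratio = 11.2 / 0.356 = 31.5

31.5


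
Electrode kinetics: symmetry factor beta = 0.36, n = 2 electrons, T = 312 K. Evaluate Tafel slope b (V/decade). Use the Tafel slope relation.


Apply the Tafel slope relation: b = 2.303*R*T/(beta*n*F)
Numerator: 2.303 * 8.314 * 312 = 5973.91
Denominator: 0.36 * 2 * 96485 = 69469.2
b = 5973.91 / 69469.2 = 0.086 V/decade

0.086 V/decade


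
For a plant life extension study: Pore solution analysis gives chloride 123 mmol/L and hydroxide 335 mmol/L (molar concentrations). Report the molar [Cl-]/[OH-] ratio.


Threshold parameter = [Cl-] / [OH-] (molar basis; both in mmol/L, so units cancel)
Ratio = 123 / 335 = 0.37

0.37


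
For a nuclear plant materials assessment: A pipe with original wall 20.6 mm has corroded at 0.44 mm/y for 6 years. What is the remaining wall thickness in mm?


Remaining wall = original − CR × time
t = 20.6 − 0.44*6 = 20.6 − 2.64 = 17.96 mm

17.96 mm


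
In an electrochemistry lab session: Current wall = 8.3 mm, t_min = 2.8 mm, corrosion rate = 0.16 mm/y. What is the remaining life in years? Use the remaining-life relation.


Apply the remaining-life relation: RL = (t_current − t_min) / CR
RL = (8.3 − 2.8) / 0.16 = 5.5 / 0.16 = 34.4 years

34.4 years


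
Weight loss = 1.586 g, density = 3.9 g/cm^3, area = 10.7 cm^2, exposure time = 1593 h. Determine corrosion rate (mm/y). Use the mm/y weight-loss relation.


Apply the mm/y weight-loss relation: CR = 87600 * W / (D * A * T)
Numerator: 87600 * 1.586 = 138933.6
Denominator: 3.9 * 10.7 * 1593 = 66475.89
CR = 138933.6 / 66475.89 = 2.09 mm/y

2.09 mm/y


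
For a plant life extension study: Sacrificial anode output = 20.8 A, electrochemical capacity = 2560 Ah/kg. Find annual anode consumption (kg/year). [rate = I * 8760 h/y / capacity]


Annual consumption = current * hours per year / capacity
Rate = 20.8 * 8760 / 2560 = 71.2 kg/year

71.2 kg/year


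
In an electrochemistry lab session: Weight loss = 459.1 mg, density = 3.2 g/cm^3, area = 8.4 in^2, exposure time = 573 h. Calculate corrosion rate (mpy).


Apply the mpy weight-loss relation: CR = 534 * W / (D * A * T)
Numerator: 534 * 459.1 = 245159.4
Denominator: 3.2 * 8.4 * 573 = 15402.24
CR = 245159.4 / 15402.24 = 15.91713 mpy

15.91713 mpy


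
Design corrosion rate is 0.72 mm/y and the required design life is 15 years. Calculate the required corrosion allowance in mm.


Corrosion allowance = CR × design life
CA = 0.72 * 15 = 10.8 mm

10.8 mm


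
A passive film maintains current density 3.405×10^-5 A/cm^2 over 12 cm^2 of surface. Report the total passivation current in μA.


I = i_pass * A, then convert A → μA (×10^6)
I = 3.405×10^-5 * 12 * 10^6 = 408.6 μA

408.6 μA


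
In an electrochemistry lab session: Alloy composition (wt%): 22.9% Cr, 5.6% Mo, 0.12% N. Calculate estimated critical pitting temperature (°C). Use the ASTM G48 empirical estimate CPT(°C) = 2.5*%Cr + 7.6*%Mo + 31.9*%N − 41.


Apply the ASTM G48 empirical CPT estimate: CPT(°C) = 2.5*%Cr + 7.6*%Mo + 31.9*%N − 41
2.5*22.9 = 57.25; 7.6*5.6 = 42.56; 31.9*0.12 = 3.828
CPT = 57.25 + 42.56 + 3.828 − 41 = 62.638 °C
Rounded to 0.1 °C: CPT ≈ 62.6 °C

62.6 °C


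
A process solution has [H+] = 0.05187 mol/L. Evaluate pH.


pH = −log10[H+]
pH = −log10(0.05187) = 1.29

1.29


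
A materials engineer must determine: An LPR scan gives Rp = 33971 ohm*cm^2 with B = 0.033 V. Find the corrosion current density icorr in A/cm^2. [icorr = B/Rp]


Apply the Stern-Geary relation: icorr = B / Rp
icorr = 0.033 / 33971 = 9.714×10^-7 A/cm^2

9.714×10^-7 A/cm^2


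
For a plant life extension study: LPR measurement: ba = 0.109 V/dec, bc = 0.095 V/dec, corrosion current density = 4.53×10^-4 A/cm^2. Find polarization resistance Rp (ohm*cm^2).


Apply the Stern-Geary equation: Rp = ba*bc / (2.303*icorr*(ba+bc))
ba*bc = 0.109*0.095 = 0.010355
ba+bc = 0.204; 2.303*icorr*(ba+bc) = 2.303*4.53×10^-4*0.204 = 2.1282484×10^-4
Rp = 0.010355 / 2.1282484×10^-4 = 48.7 ohm*cm^2

48.7 ohm*cm^2


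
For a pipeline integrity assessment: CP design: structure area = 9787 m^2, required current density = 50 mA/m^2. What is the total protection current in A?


I = area * current density, then convert mA → A (÷1000)
I = 9787 * 50 / 1000 = 489.35 A

489.35 A


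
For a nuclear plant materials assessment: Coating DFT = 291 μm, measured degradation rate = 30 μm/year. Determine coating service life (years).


Service life = thickness / degradation rate
Life = 291 / 30 = 9.7 years

9.7 years


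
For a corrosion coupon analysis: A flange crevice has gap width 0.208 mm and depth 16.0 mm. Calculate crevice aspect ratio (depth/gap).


Aspect ratio = depth / gap
Ratio = 16.0 / 0.208 = 76.9

76.9


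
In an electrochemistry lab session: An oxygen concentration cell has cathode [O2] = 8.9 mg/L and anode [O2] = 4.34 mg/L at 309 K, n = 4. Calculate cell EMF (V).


Apply the Nernst concentration-cell relation: E = (RT/nF)*ln(C_cathode/C_anode)
RT/nF = 8.314*309/(4*96485) = 0.00665654 V
ln(8.9/4.34) = 0.71818
E = 0.00665654 * 0.71818 = 0.00478 V

0.00478 V


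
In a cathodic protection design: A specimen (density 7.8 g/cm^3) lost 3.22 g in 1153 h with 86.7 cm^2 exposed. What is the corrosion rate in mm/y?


Apply the mm/y weight-loss relation: CR = 87600 * W / (D * A * T)
Numerator: 87600 * 3.22 = 282072.0
Denominator: 7.8 * 86.7 * 1153 = 779727.78
CR = 282072.0 / 779727.78 = 0.36176 mm/y

0.36176 mm/y


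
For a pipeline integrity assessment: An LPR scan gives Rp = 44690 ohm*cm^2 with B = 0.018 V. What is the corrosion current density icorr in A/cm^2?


Apply the Stern-Geary relation: icorr = B / Rp
icorr = 0.018 / 44690 = 4.028×10^-7 A/cm^2

4.028×10^-7 A/cm^2


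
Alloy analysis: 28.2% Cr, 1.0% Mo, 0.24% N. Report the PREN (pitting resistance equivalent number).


Apply the PREN formula: PREN = Cr + 3.3*Mo + 16*N
PREN = 28.2 + 3.3*1.0 + 16*0.24
PREN = 28.2 + 3.3 + 3.84 = 35.34

35.34


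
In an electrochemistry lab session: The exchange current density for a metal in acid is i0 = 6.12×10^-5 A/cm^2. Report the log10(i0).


i0 = 6.12×10^-5 A/cm^2
log10(i0) = -4.213

-4.213


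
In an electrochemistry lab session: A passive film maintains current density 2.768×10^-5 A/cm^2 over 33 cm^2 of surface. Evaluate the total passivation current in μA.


I = i_pass * A, then convert A → μA (×10^6)
I = 2.768×10^-5 * 33 * 10^6 = 913.44 μA

913.44 μA


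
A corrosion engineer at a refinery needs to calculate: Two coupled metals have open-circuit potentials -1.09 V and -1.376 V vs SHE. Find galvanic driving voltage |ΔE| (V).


Driving voltage is the absolute potential difference.
|ΔE| = |-1.09 − (-1.376)| = 0.286 V

0.286 V


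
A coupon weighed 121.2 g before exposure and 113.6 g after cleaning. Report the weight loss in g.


Weight loss = initial − final
WL = 121.2 − 113.6 = 7.6 g

7.6 g


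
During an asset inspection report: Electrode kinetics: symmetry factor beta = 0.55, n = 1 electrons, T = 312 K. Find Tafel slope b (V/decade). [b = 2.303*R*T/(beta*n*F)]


Apply the Tafel slope relation: b = 2.303*R*T/(beta*n*F)
Numerator: 2.303 * 8.314 * 312 = 5973.91
Denominator: 0.55 * 1 * 96485 = 53066.75
b = 5973.91 / 53066.75 = 0.1126 V/decade

0.1126 V/decade


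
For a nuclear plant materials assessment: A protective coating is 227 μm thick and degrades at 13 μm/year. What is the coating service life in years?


Service life = thickness / degradation rate
Life = 227 / 13 = 17.5 years

17.5 years


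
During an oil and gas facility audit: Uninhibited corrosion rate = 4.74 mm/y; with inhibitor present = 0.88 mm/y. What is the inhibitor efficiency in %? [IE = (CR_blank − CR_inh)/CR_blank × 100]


Apply the inhibitor-efficiency definition: IE = (CR_blank − CR_inh)/CR_blank × 100
IE = (4.74 − 0.88) / 4.74 × 100
IE = 3.86 / 4.74 × 100 = 81.4 %

81.4 %


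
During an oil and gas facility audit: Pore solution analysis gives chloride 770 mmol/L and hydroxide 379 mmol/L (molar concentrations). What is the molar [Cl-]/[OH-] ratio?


Threshold parameter = [Cl-] / [OH-] (molar basis; both in mmol/L, so units cancel)
Ratio = 770 / 379 = 2.03

2.03


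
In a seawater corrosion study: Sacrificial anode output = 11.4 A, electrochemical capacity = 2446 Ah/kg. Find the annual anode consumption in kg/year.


Annual consumption = current * hours per year / capacity
Rate = 11.4 * 8760 / 2446 = 40.8 kg/year

40.8 kg/year


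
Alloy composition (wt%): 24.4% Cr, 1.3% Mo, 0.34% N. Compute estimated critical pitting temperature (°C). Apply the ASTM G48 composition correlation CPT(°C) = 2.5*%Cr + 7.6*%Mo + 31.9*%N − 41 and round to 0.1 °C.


Apply the ASTM G48 empirical CPT estimate: CPT(°C) = 2.5*%Cr + 7.6*%Mo + 31.9*%N − 41
2.5*24.4 = 61; 7.6*1.3 = 9.88; 31.9*0.34 = 10.846
CPT = 61 + 9.88 + 10.846 − 41 = 40.726 °C
Rounded to 0.1 °C: CPT ≈ 40.7 °C

40.7 °C


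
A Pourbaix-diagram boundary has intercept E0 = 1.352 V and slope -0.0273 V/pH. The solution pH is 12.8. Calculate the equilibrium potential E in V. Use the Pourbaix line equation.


Apply the Pourbaix line equation: E = E0 + slope*pH
E = 1.352 + (-0.0273)*12.8 = 1.352 + (-0.34944) = 1.00256 V
Rounded to 3 decimal places: E = 1.003 V

1.003 V


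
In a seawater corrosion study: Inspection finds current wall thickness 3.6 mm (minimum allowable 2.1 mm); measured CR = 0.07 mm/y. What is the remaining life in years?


Apply the remaining-life relation: RL = (t_current − t_min) / CR
RL = (3.6 − 2.1) / 0.07 = 1.5 / 0.07 = 21.4 years

21.4 years


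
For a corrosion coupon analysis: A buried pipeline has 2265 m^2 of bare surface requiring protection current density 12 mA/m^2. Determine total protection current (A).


I = area * current density, then convert mA → A (÷1000)
I = 2265 * 12 / 1000 = 27.18 A

27.18 A


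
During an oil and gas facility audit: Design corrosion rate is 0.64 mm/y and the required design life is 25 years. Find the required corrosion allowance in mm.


Corrosion allowance = CR × design life
CA = 0.64 * 25 = 16.0 mm

16.0 mm


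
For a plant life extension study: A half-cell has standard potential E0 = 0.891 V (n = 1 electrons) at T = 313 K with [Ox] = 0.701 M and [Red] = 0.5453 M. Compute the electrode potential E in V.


Apply the Nernst equation: E = E0 + (RT/nF)*ln([Ox]/[Red])
Step 1: RT/nF = 8.314*313/(1*96485) = 0.02697085 V
Step 2: [Ox]/[Red] = 0.701/0.5453 = 1.285531
Step 3: ln(1.285531) = 0.251172
Step 4: correction = 0.02697085 * 0.251172 = 0.007 V
E = 0.891 + 0.007 = 0.898 V

0.898 V


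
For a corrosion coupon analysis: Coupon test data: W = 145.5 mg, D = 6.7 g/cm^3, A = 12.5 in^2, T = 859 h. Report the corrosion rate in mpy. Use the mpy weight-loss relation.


Apply the mpy weight-loss relation: CR = 534 * W / (D * A * T)
Numerator: 534 * 145.5 = 77697.0
Denominator: 6.7 * 12.5 * 859 = 71941.25
CR = 77697.0 / 71941.25 = 1.08 mpy

1.08 mpy


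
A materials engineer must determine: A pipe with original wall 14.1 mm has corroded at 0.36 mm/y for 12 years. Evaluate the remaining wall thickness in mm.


Remaining wall = original − CR × time
t = 14.1 − 0.36*12 = 14.1 − 4.32 = 9.78 mm

9.78 mm


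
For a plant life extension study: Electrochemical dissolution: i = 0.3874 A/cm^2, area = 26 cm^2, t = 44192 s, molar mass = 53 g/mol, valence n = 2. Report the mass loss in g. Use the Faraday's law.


Apply Faraday's law: m = i*A*t*M / (n*F)
Total charge passed Q = i*A*t = 0.3874*26*44192 = 445119.5008 C
m = Q*M/(n*F) = 445119.5008*53/(2*96485) = 122.2539 g

122.2539 g


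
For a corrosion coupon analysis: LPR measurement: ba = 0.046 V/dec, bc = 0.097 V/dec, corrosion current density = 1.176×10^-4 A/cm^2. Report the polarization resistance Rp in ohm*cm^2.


Apply the Stern-Geary equation: Rp = ba*bc / (2.303*icorr*(ba+bc))
ba*bc = 0.046*0.097 = 0.004462
ba+bc = 0.143; 2.303*icorr*(ba+bc) = 2.303*1.176×10^-4*0.143 = 3.872909×10^-5
Rp = 0.004462 / 3.872909×10^-5 = 115.2 ohm*cm^2

115.2 ohm*cm^2


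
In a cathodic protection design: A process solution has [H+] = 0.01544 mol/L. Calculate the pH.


pH = −log10[H+]
pH = −log10(0.01544) = 1.81

1.81


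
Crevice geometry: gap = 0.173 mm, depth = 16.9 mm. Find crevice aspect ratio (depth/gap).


Aspect ratio = depth / gap
Ratio = 16.9 / 0.173 = 97.7

97.7


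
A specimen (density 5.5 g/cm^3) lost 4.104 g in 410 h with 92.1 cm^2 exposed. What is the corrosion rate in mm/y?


Apply the mm/y weight-loss relation: CR = 87600 * W / (D * A * T)
Numerator: 87600 * 4.104 = 359510.4
Denominator: 5.5 * 92.1 * 410 = 207685.5
CR = 359510.4 / 207685.5 = 1.731 mm/y

1.731 mm/y


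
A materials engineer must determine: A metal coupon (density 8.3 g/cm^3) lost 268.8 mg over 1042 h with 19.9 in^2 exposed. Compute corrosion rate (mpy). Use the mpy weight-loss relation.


Apply the mpy weight-loss relation: CR = 534 * W / (D * A * T)
Numerator: 534 * 268.8 = 143539.2
Denominator: 8.3 * 19.9 * 1042 = 172107.14
CR = 143539.2 / 172107.14 = 0.834 mpy

0.834 mpy


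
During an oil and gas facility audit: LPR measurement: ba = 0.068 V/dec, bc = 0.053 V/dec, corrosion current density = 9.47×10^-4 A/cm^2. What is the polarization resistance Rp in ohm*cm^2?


Apply the Stern-Geary equation: Rp = ba*bc / (2.303*icorr*(ba+bc))
ba*bc = 0.068*0.053 = 0.003604
ba+bc = 0.121; 2.303*icorr*(ba+bc) = 2.303*9.47×10^-4*0.121 = 2.6389386×10^-4
Rp = 0.003604 / 2.6389386×10^-4 = 13.7 ohm*cm^2

13.7 ohm*cm^2


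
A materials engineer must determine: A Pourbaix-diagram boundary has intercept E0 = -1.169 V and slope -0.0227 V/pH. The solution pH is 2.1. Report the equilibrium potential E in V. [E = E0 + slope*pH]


Apply the Pourbaix line equation: E = E0 + slope*pH
E = -1.169 + (-0.0227)*2.1 = -1.169 + (-0.04767) = -1.21667 V
Rounded to 3 decimal places: E = -1.217 V

-1.217 V


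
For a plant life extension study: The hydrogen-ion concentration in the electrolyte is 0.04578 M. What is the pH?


pH = −log10[H+]
pH = −log10(0.04578) = 1.34

1.34


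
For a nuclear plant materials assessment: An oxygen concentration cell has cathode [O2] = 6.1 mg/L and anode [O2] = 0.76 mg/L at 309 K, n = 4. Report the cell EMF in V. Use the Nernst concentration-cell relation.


Apply the Nernst concentration-cell relation: E = (RT/nF)*ln(C_cathode/C_anode)
RT/nF = 8.314*309/(4*96485) = 0.00665654 V
ln(6.1/0.76) = 2.08273
E = 0.00665654 * 2.08273 = 0.01386 V

0.01386 V


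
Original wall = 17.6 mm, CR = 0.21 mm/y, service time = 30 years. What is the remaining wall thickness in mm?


Remaining wall = original − CR × time
t = 17.6 − 0.21*30 = 17.6 − 6.3 = 11.3 mm

11.3 mm


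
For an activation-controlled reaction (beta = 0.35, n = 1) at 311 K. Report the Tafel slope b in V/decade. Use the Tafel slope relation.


Apply the Tafel slope relation: b = 2.303*R*T/(beta*n*F)
Numerator: 2.303 * 8.314 * 311 = 5954.76
Denominator: 0.35 * 1 * 96485 = 33769.75
b = 5954.76 / 33769.75 = 0.1763 V/decade

0.1763 V/decade


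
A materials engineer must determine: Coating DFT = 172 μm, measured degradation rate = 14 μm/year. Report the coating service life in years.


Service life = thickness / degradation rate
Life = 172 / 14 = 12.3 years

12.3 years


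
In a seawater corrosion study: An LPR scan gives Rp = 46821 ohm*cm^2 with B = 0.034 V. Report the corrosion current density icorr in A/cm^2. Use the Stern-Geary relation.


Apply the Stern-Geary relation: icorr = B / Rp
icorr = 0.034 / 46821 = 7.262×10^-7 A/cm^2

7.262×10^-7 A/cm^2


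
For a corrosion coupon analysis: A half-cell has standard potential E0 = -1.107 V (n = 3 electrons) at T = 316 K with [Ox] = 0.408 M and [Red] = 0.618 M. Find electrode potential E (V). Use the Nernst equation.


Apply the Nernst equation: E = E0 + (RT/nF)*ln([Ox]/[Red])
Step 1: RT/nF = 8.314*316/(3*96485) = 0.00907645 V
Step 2: [Ox]/[Red] = 0.408/0.618 = 0.660194
Step 3: ln(0.660194) = -0.415222
Step 4: correction = 0.00907645 * -0.415222 = -0.004 V
E = -1.107 + -0.004 = -1.111 V

-1.111 V


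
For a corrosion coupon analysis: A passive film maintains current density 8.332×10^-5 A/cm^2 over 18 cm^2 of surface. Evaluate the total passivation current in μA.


I = i_pass * A, then convert A → μA (×10^6)
I = 8.332×10^-5 * 18 * 10^6 = 1499.76 μA

1499.76 μA


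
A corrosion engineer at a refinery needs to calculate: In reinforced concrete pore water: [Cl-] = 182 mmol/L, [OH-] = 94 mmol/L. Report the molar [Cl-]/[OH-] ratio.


Threshold parameter = [Cl-] / [OH-] (molar basis; both in mmol/L, so units cancel)
Ratio = 182 / 94 = 1.94

1.94


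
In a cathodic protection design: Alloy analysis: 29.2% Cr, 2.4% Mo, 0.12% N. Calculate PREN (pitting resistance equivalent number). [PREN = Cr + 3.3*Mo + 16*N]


Apply the PREN formula: PREN = Cr + 3.3*Mo + 16*N
PREN = 29.2 + 3.3*2.4 + 16*0.12
PREN = 29.2 + 7.92 + 1.92 = 39.04

39.04


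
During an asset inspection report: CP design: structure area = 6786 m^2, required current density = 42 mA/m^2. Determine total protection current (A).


I = area * current density, then convert mA → A (÷1000)
I = 6786 * 42 / 1000 = 285.01 A

285.01 A


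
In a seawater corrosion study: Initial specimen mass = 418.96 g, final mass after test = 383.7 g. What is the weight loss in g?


Weight loss = initial − final
WL = 418.96 − 383.7 = 35.26 g

35.26 g


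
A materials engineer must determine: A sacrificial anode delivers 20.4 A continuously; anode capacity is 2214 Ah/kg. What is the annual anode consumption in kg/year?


Annual consumption = current * hours per year / capacity
Rate = 20.4 * 8760 / 2214 = 80.7 kg/year

80.7 kg/year


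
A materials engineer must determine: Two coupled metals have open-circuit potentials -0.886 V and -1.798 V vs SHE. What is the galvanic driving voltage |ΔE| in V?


Driving voltage is the absolute potential difference.
|ΔE| = |-0.886 − (-1.798)| = 0.912 V

0.912 V


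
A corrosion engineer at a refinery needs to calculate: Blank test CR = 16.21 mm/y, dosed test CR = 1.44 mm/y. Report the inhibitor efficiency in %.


Apply the inhibitor-efficiency definition: IE = (CR_blank − CR_inh)/CR_blank × 100
IE = (16.21 − 1.44) / 16.21 × 100
IE = 14.77 / 16.21 × 100 = 91.1 %

91.1 %


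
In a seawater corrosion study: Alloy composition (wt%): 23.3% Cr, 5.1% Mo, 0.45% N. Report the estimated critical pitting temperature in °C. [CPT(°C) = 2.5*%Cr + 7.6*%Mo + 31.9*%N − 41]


Apply the ASTM G48 empirical CPT estimate: CPT(°C) = 2.5*%Cr + 7.6*%Mo + 31.9*%N − 41
2.5*23.3 = 58.25; 7.6*5.1 = 38.76; 31.9*0.45 = 14.355
CPT = 58.25 + 38.76 + 14.355 − 41 = 70.365 °C
Rounded to 0.1 °C: CPT ≈ 70.4 °C

70.4 °C


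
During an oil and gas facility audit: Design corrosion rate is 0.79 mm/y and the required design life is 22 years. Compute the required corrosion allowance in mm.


Corrosion allowance = CR × design life
CA = 0.79 * 22 = 17.38 mm

17.38 mm


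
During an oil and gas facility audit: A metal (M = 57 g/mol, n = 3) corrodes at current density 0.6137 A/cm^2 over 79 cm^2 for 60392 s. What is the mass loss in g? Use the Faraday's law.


Apply Faraday's law: m = i*A*t*M / (n*F)
Total charge passed Q = i*A*t = 0.6137*79*60392 = 2927943.0616 C
m = Q*M/(n*F) = 2927943.0616*57/(3*96485) = 576.576 g

576.576 g


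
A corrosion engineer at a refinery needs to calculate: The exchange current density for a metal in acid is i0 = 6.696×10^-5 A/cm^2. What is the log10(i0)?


i0 = 6.696×10^-5 A/cm^2
log10(i0) = -4.174

-4.174


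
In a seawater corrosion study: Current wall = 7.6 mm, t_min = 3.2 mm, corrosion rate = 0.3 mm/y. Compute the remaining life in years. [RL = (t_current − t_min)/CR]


Apply the remaining-life relation: RL = (t_current − t_min) / CR
RL = (7.6 − 3.2) / 0.3 = 4.4 / 0.3 = 14.7 years

14.7 years


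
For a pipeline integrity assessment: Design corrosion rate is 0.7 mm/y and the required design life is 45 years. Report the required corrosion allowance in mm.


Corrosion allowance = CR × design life
CA = 0.7 * 45 = 31.5 mm

31.5 mm


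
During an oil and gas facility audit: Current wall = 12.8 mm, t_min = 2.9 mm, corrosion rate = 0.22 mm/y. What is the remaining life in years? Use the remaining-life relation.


Apply the remaining-life relation: RL = (t_current − t_min) / CR
RL = (12.8 − 2.9) / 0.22 = 9.9 / 0.22 = 45.0 years

45.0 years


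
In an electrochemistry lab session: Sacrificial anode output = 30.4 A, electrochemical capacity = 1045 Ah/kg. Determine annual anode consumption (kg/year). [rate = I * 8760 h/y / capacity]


Annual consumption = current * hours per year / capacity
Rate = 30.4 * 8760 / 1045 = 254.8 kg/year

254.8 kg/year


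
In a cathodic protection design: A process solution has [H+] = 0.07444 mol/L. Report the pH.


pH = −log10[H+]
pH = −log10(0.07444) = 1.13

1.13


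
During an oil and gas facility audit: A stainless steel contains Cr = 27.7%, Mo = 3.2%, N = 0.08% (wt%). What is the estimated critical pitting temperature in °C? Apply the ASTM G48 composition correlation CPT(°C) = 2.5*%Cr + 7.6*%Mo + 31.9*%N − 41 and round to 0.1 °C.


Apply the ASTM G48 empirical CPT estimate: CPT(°C) = 2.5*%Cr + 7.6*%Mo + 31.9*%N − 41
2.5*27.7 = 69.25; 7.6*3.2 = 24.32; 31.9*0.08 = 2.552
CPT = 69.25 + 24.32 + 2.552 − 41 = 55.122 °C
Rounded to 0.1 °C: CPT ≈ 55.1 °C

55.1 °C


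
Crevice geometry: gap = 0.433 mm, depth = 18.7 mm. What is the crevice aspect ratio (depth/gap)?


Aspect ratio = depth / gap
Ratio = 18.7 / 0.433 = 43.2

43.2


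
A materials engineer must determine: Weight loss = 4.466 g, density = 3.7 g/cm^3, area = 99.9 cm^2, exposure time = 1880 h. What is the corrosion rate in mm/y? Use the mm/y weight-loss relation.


Apply the mm/y weight-loss relation: CR = 87600 * W / (D * A * T)
Numerator: 87600 * 4.466 = 391221.6
Denominator: 3.7 * 99.9 * 1880 = 694904.4
CR = 391221.6 / 694904.4 = 0.563 mm/y

0.563 mm/y


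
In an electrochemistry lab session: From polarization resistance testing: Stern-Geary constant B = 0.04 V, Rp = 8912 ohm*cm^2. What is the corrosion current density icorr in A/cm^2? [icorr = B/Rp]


Apply the Stern-Geary relation: icorr = B / Rp
icorr = 0.04 / 8912 = 4.488×10^-6 A/cm^2

4.488×10^-6 A/cm^2


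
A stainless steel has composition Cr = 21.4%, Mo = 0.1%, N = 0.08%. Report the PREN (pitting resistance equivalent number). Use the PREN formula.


Apply the PREN formula: PREN = Cr + 3.3*Mo + 16*N
PREN = 21.4 + 3.3*0.1 + 16*0.08
PREN = 21.4 + 0.33 + 1.28 = 23.01

23.01


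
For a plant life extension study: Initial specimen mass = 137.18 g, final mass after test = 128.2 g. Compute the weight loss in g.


Weight loss = initial − final
WL = 137.18 − 128.2 = 8.98 g

8.98 g


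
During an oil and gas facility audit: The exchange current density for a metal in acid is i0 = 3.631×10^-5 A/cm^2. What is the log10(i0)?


i0 = 3.631×10^-5 A/cm^2
log10(i0) = -4.44

-4.44
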